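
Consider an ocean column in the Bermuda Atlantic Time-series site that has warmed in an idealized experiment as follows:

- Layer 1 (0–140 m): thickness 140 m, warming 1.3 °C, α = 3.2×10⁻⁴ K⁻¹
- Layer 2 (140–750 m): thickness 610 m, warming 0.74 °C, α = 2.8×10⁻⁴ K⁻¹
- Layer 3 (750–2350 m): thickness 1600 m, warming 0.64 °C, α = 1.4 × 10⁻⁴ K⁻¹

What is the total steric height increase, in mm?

330 mm of thermosteric rise

0–140 m: 3.2×10⁻⁴ × 1.3 × 140 = 0.05824 m
140–750 m: 2.8×10⁻⁴ × 610 × 0.74 = 0.126392 m
Layer 3: 1.4×10⁻⁴ × 1600 × 0.64 = 0.14336 m
Δh = 0.05824 + 0.126392 + 0.14336 = 0.327992 m ≈ 330 mm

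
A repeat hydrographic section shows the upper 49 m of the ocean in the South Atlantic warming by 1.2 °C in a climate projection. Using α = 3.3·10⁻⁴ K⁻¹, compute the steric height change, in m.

Δh = αΔT·H = 3.3×10⁻⁴ × 1.2 × 49 = 0.019404 m

about 0.019 m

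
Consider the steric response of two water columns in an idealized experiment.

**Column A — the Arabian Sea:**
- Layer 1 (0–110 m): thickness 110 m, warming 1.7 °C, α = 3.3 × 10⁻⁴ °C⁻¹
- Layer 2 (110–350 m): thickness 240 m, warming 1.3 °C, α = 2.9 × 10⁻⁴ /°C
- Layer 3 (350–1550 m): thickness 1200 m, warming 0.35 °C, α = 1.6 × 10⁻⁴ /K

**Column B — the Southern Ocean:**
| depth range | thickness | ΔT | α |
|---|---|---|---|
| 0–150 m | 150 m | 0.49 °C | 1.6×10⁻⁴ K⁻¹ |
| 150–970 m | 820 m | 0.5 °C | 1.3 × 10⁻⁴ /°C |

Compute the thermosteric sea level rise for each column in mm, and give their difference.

A 0–110 m: 110 × 1.7 × 3.3×10⁻⁴ = 0.06171 m
A 110–350 m: 240 × 1.3 × 2.9×10⁻⁴ = 0.09048 m
A 0.35 × 1200 × 1.6×10⁻⁴ = 0.06720 m
A total: 0.21939 m
B 1.6×10⁻⁴ × 150 × 0.49 = 0.01176 m
B Layer 2: 0.5 × 1.3×10⁻⁴ × 820 = 0.05330 m
B total: 0.06506 m
Difference: 0.21939 − 0.06506 = 0.15433 m

Δh_A ≈ 219 mm, Δh_B ≈ 65.1 mm; difference ≈ 154 mm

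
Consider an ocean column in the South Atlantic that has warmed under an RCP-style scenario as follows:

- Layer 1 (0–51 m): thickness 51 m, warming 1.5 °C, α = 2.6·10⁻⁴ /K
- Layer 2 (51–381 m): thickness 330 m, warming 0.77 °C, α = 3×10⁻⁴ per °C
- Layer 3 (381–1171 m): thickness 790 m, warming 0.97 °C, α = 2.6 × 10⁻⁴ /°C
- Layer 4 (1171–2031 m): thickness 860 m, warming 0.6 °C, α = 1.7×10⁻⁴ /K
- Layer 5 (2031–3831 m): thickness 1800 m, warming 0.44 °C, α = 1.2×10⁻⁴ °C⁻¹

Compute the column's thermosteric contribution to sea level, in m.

1.5 × 2.6×10⁻⁴ × 51 = 0.01989 m
330 × 3×10⁻⁴ × 0.77 = 0.07623 m
381–1171 m: 790 × 2.6×10⁻⁴ × 0.97 = 0.199238 m
Layer 4: 1.7×10⁻⁴ × 0.6 × 860 = 0.08772 m
Layer 5: 1800 × 1.2×10⁻⁴ × 0.44 = 0.09504 m
Δh = 0.01989 + 0.07623 + 0.199238 + 0.08772 + 0.09504 = 0.478118 m

about 0.478 m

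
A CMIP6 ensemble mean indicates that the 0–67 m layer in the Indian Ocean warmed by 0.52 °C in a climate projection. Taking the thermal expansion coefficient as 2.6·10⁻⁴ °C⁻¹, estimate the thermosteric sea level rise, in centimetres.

Δh = αΔT·H = 2.6×10⁻⁴ × 0.52 × 67 = 0.0090584 m

0.906 cm of thermosteric rise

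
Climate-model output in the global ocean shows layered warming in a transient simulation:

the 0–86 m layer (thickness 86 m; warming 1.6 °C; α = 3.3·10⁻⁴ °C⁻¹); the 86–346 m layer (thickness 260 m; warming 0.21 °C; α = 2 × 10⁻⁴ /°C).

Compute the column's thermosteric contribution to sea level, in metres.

Δh ≈ 0.0563 m

Layer 1: 3.3×10⁻⁴ × 86 × 1.6 = 0.045408 m
86–346 m: 0.21 × 2×10⁻⁴ × 260 = 0.01092 m
Δh = 0.045408 + 0.01092 = 0.056328 m ≈ 0.0563 m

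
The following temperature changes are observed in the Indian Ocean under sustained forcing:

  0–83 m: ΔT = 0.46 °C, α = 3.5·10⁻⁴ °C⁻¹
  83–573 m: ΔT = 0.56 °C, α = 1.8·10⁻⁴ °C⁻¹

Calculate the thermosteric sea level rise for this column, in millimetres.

about 63 mm

Layer 1: 83 × 3.5×10⁻⁴ × 0.46 = 0.013363 m
Layer 2: 490 × 1.8×10⁻⁴ × 0.56 = 0.049392 m
Δh = 0.013363 + 0.049392 = 0.062755 m ≈ 63 mm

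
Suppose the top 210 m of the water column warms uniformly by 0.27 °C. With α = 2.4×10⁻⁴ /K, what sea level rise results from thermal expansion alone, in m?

Δh = αΔT·H = 2.4×10⁻⁴ × 0.27 × 210 = 0.013608 m

0.0136 m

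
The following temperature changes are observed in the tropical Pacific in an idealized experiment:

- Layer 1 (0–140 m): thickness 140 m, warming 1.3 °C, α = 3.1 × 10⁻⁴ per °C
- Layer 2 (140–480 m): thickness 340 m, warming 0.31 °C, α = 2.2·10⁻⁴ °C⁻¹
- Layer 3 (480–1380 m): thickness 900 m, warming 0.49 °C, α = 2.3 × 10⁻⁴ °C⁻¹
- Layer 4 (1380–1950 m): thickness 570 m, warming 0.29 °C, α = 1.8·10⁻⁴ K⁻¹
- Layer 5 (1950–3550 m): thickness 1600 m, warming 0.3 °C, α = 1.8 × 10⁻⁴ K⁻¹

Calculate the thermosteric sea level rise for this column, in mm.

Layer 1: 1.3 × 3.1×10⁻⁴ × 140 = 0.05642 m
2.2×10⁻⁴ × 0.31 × 340 = 0.023188 m
0.49 × 2.3×10⁻⁴ × 900 = 0.10143 m
1.8×10⁻⁴ × 0.29 × 570 = 0.029754 m
Layer 5: 1.8×10⁻⁴ × 0.3 × 1600 = 0.08640 m
Δh = 0.05642 + 0.023188 + 0.10143 + 0.029754 + 0.08640 = 0.297192 m

Δh = 297 mm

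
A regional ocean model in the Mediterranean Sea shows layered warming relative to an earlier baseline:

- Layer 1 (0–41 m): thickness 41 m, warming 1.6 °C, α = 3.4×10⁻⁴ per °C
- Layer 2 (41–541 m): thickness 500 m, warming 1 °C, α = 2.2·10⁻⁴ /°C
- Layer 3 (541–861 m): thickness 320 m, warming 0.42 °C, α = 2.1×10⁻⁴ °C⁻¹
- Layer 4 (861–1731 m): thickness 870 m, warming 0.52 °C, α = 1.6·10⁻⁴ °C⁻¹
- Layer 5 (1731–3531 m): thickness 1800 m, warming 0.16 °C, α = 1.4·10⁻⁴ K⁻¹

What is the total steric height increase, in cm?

3.4×10⁻⁴ × 41 × 1.6 = 0.022304 m
Layer 2: 2.2×10⁻⁴ × 500 × 1 = 0.11000 m
320 × 2.1×10⁻⁴ × 0.42 = 0.028224 m
861–1731 m: 1.6×10⁻⁴ × 0.52 × 870 = 0.072384 m
0.16 × 1.4×10⁻⁴ × 1800 = 0.04032 m
Δh = 0.022304 + 0.11000 + 0.028224 + 0.072384 + 0.04032 = 0.273232 m ≈ 27.3 cm

27.3 cm of thermosteric rise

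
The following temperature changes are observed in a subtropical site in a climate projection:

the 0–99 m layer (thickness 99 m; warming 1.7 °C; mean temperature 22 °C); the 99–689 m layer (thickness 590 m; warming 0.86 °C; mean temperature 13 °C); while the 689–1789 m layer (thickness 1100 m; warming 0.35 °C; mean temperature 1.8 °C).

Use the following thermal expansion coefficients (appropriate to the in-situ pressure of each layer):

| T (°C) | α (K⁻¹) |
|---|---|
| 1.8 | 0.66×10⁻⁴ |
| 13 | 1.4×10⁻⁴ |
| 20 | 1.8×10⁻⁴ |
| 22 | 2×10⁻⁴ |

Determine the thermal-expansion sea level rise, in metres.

Layer 1 at 22 °C → α = 2×10⁻⁴ K⁻¹
Layer 2 at 13 °C → α = 1.4×10⁻⁴ K⁻¹
Layer 3 at 1.8 °C → α = 0.66×10⁻⁴ K⁻¹
Layer 1: 2×10⁻⁴ × 99 × 1.7 = 0.03366 m
99–689 m: 590 × 0.86 × 1.4×10⁻⁴ = 0.071036 m
0.66×10⁻⁴ × 1100 × 0.35 = 0.02541 m
Δh = 0.03366 + 0.071036 + 0.02541 = 0.130106 m

0.130 m of thermosteric rise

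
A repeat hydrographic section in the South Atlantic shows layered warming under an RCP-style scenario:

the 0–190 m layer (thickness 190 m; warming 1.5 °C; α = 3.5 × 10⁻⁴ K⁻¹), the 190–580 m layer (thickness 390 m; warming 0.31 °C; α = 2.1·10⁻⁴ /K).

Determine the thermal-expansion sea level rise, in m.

190 × 1.5 × 3.5×10⁻⁴ = 0.09975 m
390 × 2.1×10⁻⁴ × 0.31 = 0.025389 m
Δh = 0.09975 + 0.025389 = 0.125139 m ≈ 0.13 m

Δh = 0.13 m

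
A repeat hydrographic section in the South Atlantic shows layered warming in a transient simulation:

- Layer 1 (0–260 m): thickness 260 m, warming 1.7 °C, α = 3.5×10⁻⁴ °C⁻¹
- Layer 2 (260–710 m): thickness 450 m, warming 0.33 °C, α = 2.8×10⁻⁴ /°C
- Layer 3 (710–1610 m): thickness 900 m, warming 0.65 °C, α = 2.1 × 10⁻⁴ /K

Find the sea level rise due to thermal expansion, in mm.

Δh = 320 mm

3.5×10⁻⁴ × 260 × 1.7 = 0.15470 m
260–710 m: 2.8×10⁻⁴ × 0.33 × 450 = 0.04158 m
Layer 3: 0.65 × 2.1×10⁻⁴ × 900 = 0.12285 m
Δh = 0.15470 + 0.04158 + 0.12285 = 0.31913 m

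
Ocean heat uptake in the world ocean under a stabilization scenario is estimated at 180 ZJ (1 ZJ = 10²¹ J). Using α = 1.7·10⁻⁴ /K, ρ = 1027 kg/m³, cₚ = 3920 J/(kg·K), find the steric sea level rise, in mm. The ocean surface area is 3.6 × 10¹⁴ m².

Per unit area: Q = 180×10²¹ / (3.6×10¹⁴) = 5×10⁸ J/m²
Δh = αQ/(ρcₚ) = 1.7×10⁻⁴ × 5×10⁸ / (1027 × 3920) ≈ 0.021114 m

21.1 mm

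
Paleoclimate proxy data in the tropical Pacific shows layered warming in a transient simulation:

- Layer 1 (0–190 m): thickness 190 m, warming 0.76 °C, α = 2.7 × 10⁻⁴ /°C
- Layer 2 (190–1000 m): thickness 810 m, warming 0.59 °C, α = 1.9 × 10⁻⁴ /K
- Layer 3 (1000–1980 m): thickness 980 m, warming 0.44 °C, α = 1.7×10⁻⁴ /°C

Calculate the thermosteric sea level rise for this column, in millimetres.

Δh ≈ 203 mm

0–190 m: 2.7×10⁻⁴ × 190 × 0.76 = 0.038988 m
190–1000 m: 810 × 0.59 × 1.9×10⁻⁴ = 0.090801 m
Layer 3: 1.7×10⁻⁴ × 980 × 0.44 = 0.073304 m
Δh = 0.038988 + 0.090801 + 0.073304 = 0.203093 m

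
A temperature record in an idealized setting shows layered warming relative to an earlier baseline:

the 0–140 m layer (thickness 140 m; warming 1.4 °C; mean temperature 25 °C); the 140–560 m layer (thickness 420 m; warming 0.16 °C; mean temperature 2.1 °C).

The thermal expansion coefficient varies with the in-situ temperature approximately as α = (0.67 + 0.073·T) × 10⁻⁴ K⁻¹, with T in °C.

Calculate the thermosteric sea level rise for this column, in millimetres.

Layer 1: α = (0.67 + 0.073×25)×10⁻⁴ = 2.495×10⁻⁴ K⁻¹
Layer 2: α = (0.67 + 0.073×2.1)×10⁻⁴ = 0.8233×10⁻⁴ K⁻¹
1.4 × 140 × 2.495×10⁻⁴ = 0.048902 m
140–560 m: 420 × 0.8233×10⁻⁴ × 0.16 = 0.005532576 m
Δh = 0.048902 + 0.005532576 = 0.054434576 m ≈ 54.4 mm

54.4 mm of thermosteric rise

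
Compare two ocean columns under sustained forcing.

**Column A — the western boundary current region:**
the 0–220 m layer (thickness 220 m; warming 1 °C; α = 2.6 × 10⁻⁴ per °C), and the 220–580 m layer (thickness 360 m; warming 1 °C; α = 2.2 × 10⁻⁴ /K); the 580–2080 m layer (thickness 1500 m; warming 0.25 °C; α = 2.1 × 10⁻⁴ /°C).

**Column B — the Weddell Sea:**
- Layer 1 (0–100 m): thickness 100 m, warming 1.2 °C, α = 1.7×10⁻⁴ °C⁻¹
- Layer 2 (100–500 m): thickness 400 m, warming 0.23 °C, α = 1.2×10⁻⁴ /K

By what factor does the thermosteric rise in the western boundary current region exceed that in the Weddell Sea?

6.84

A 1 × 2.6×10⁻⁴ × 220 = 0.05720 m
A Layer 2: 1 × 360 × 2.2×10⁻⁴ = 0.07920 m
A 0.25 × 1500 × 2.1×10⁻⁴ = 0.07875 m
A total: 0.21515 m
B Layer 1: 1.2 × 100 × 1.7×10⁻⁴ = 0.02040 m
B 100–500 m: 400 × 1.2×10⁻⁴ × 0.23 = 0.01104 m
B total: 0.03144 m
Ratio: 0.21515 / 0.03144 ≈ 6.843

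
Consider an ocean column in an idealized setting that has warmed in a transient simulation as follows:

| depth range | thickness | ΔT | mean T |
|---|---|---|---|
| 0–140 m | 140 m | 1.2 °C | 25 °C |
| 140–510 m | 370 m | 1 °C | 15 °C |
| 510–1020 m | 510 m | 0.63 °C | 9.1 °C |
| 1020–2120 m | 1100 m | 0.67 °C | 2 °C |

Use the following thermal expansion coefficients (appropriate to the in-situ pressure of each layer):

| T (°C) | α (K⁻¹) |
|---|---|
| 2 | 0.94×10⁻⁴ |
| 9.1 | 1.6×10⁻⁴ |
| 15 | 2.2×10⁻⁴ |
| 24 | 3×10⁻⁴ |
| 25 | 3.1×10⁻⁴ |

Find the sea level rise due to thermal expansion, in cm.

Δh ≈ 25.4 cm

Layer 1 at 25 °C → α = 3.1×10⁻⁴ K⁻¹
Layer 2 at 15 °C → α = 2.2×10⁻⁴ K⁻¹
Layer 3 at 9.1 °C → α = 1.6×10⁻⁴ K⁻¹
Layer 4 at 2 °C → α = 0.94×10⁻⁴ K⁻¹
Layer 1: 140 × 1.2 × 3.1×10⁻⁴ = 0.05208 m
Layer 2: 1 × 2.2×10⁻⁴ × 370 = 0.08140 m
510–1020 m: 1.6×10⁻⁴ × 510 × 0.63 = 0.051408 m
Layer 4: 1100 × 0.67 × 0.94×10⁻⁴ = 0.069278 m
Δh = 0.05208 + 0.08140 + 0.051408 + 0.069278 = 0.254166 m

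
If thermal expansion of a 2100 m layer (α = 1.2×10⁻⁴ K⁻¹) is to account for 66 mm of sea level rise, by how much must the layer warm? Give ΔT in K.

0.262 K

ΔT = Δh/(αH) = 0.066 / (1.2×10⁻⁴ × 2100) ≈ 0.2619 K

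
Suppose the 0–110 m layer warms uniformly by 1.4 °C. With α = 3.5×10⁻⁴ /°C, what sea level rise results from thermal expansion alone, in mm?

53.9 mm of thermosteric rise

Δh = αΔT·H = 3.5×10⁻⁴ × 1.4 × 110 = 0.05390 m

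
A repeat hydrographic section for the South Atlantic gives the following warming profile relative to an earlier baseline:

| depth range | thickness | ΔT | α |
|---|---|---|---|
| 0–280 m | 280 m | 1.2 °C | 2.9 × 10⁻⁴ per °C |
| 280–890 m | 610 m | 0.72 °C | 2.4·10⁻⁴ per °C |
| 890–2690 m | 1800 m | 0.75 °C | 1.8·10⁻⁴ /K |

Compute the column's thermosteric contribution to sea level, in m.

0.446 m of thermosteric rise

0–280 m: 1.2 × 2.9×10⁻⁴ × 280 = 0.09744 m
610 × 2.4×10⁻⁴ × 0.72 = 0.105408 m
Layer 3: 1800 × 1.8×10⁻⁴ × 0.75 = 0.24300 m
Δh = 0.09744 + 0.105408 + 0.24300 = 0.445848 m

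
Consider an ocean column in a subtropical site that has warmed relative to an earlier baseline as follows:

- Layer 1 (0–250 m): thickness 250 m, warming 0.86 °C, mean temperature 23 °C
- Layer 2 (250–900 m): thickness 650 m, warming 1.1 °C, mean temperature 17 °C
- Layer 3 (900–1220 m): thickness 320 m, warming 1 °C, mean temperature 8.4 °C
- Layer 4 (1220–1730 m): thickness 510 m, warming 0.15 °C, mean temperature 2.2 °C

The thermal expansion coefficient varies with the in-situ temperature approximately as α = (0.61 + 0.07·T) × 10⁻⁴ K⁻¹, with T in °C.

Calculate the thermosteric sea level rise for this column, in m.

Layer 1: α = (0.61 + 0.07×23)×10⁻⁴ = 2.22×10⁻⁴ K⁻¹
Layer 2: α = (0.61 + 0.07×17)×10⁻⁴ = 1.8×10⁻⁴ K⁻¹
Layer 3: α = (0.61 + 0.07×8.4)×10⁻⁴ = 1.198×10⁻⁴ K⁻¹
Layer 4: α = (0.61 + 0.07×2.2)×10⁻⁴ = 0.764×10⁻⁴ K⁻¹
2.22×10⁻⁴ × 0.86 × 250 = 0.04773 m
650 × 1.8×10⁻⁴ × 1.1 = 0.12870 m
900–1220 m: 1 × 320 × 1.198×10⁻⁴ = 0.038336 m
0.764×10⁻⁴ × 510 × 0.15 = 0.0058446 m
Δh = 0.04773 + 0.12870 + 0.038336 + 0.0058446 = 0.2206106 m

about 0.221 m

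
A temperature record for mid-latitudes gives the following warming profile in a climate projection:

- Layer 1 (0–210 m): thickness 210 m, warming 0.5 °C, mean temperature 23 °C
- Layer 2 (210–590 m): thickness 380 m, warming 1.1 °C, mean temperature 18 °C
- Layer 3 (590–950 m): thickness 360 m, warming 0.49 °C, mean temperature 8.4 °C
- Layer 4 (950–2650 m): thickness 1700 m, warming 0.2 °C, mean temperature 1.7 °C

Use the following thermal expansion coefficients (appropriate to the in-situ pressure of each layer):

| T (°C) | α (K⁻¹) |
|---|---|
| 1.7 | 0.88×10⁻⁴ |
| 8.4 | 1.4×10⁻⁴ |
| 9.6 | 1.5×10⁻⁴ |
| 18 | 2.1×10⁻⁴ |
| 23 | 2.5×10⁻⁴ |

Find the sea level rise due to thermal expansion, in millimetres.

Layer 1 at 23 °C → α = 2.5×10⁻⁴ K⁻¹
Layer 2 at 18 °C → α = 2.1×10⁻⁴ K⁻¹
Layer 3 at 8.4 °C → α = 1.4×10⁻⁴ K⁻¹
Layer 4 at 1.7 °C → α = 0.88×10⁻⁴ K⁻¹
0–210 m: 2.5×10⁻⁴ × 0.5 × 210 = 0.02625 m
1.1 × 2.1×10⁻⁴ × 380 = 0.08778 m
360 × 1.4×10⁻⁴ × 0.49 = 0.024696 m
950–2650 m: 0.2 × 0.88×10⁻⁴ × 1700 = 0.02992 m
Δh = 0.02625 + 0.08778 + 0.024696 + 0.02992 = 0.168646 m

Δh ≈ 169 mm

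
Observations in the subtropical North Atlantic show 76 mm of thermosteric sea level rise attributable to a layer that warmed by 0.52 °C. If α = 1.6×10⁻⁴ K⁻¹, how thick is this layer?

about 910 m

H = Δh/(αΔT) = 0.076 / (1.6×10⁻⁴ × 0.52) ≈ 913.5 m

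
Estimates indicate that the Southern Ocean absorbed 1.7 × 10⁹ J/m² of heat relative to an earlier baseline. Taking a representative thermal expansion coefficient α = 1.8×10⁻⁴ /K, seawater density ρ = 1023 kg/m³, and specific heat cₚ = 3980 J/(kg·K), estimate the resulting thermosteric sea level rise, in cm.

Δh = αQ/(ρcₚ) = 1.8×10⁻⁴ × 1.7×10⁹ / (1023 × 3980) ≈ 0.075156 m

Δh = 7.52 cm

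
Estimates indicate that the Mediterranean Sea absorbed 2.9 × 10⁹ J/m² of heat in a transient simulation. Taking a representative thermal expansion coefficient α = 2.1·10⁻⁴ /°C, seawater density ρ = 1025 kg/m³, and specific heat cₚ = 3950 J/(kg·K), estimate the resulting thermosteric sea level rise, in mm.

Δh = αQ/(ρcₚ) = 2.1×10⁻⁴ × 2.9×10⁹ / (1025 × 3950) ≈ 0.15042 m

Δh = 150 mm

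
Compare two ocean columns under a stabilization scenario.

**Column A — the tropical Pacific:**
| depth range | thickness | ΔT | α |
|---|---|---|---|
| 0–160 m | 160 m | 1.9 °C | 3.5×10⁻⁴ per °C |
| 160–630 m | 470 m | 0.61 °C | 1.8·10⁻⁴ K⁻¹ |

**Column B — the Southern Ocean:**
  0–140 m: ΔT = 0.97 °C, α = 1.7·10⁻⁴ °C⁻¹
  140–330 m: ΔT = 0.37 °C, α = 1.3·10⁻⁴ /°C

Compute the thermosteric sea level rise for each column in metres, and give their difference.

A 3.5×10⁻⁴ × 1.9 × 160 = 0.10640 m
A 470 × 0.61 × 1.8×10⁻⁴ = 0.051606 m
A total: 0.158006 m
B 0–140 m: 1.7×10⁻⁴ × 140 × 0.97 = 0.023086 m
B 140–330 m: 0.37 × 190 × 1.3×10⁻⁴ = 0.009139 m
B total: 0.032225 m
Difference: 0.158006 − 0.032225 = 0.125781 m

A: 0.16 m; B: 0.032 m; difference 0.13 m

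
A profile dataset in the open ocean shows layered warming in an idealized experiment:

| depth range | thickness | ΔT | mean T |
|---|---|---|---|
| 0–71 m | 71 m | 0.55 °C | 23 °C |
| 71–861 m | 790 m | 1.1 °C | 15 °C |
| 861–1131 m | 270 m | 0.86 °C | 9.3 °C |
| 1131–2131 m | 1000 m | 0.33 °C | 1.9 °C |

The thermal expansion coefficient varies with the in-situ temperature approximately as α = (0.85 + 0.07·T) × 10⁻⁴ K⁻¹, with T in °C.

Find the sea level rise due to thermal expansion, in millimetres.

240 mm of thermosteric rise

Layer 1: α = (0.85 + 0.07×23)×10⁻⁴ = 2.46×10⁻⁴ K⁻¹
Layer 2: α = (0.85 + 0.07×15)×10⁻⁴ = 1.9×10⁻⁴ K⁻¹
Layer 3: α = (0.85 + 0.07×9.3)×10⁻⁴ = 1.501×10⁻⁴ K⁻¹
Layer 4: α = (0.85 + 0.07×1.9)×10⁻⁴ = 0.983×10⁻⁴ K⁻¹
Layer 1: 2.46×10⁻⁴ × 0.55 × 71 = 0.0096063 m
1.9×10⁻⁴ × 790 × 1.1 = 0.16511 m
Layer 3: 270 × 0.86 × 1.501×10⁻⁴ = 0.03485322 m
1131–2131 m: 1000 × 0.33 × 0.983×10⁻⁴ = 0.032439 m
Δh = 0.0096063 + 0.16511 + 0.03485322 + 0.032439 = 0.24200852 m ≈ 240 mm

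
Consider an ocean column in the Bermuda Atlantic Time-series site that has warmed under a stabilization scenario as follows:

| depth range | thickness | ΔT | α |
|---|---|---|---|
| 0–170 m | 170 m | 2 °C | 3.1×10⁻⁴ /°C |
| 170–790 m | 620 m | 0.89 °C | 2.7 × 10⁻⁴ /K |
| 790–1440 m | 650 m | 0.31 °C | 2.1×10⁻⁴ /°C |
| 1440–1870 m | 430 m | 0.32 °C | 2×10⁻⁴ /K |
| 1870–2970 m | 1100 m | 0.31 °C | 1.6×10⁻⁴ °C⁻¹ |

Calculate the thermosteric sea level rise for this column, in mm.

Δh = 379 mm

Layer 1: 3.1×10⁻⁴ × 2 × 170 = 0.10540 m
Layer 2: 2.7×10⁻⁴ × 0.89 × 620 = 0.148986 m
Layer 3: 2.1×10⁻⁴ × 650 × 0.31 = 0.042315 m
Layer 4: 0.32 × 2×10⁻⁴ × 430 = 0.02752 m
1100 × 1.6×10⁻⁴ × 0.31 = 0.05456 m
Δh = 0.10540 + 0.148986 + 0.042315 + 0.02752 + 0.05456 = 0.378781 m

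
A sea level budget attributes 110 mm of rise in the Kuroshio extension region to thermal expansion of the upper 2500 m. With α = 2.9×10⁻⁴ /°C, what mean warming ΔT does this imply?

ΔT = Δh/(αH) = 0.11 / (2.9×10⁻⁴ × 2500) ≈ 0.1517 °C

0.152 °C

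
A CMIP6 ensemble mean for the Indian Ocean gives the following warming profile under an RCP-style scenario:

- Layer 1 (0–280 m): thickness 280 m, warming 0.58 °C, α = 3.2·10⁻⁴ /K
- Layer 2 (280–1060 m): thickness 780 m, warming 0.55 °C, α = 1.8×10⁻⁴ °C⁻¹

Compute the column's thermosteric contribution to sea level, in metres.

Δh ≈ 0.13 m

0–280 m: 3.2×10⁻⁴ × 280 × 0.58 = 0.051968 m
280–1060 m: 780 × 1.8×10⁻⁴ × 0.55 = 0.07722 m
Δh = 0.051968 + 0.07722 = 0.129188 m ≈ 0.13 m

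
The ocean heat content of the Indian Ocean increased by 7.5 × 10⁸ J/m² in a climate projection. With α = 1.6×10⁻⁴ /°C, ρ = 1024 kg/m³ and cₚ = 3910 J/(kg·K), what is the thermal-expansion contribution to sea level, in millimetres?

Δh = αQ/(ρcₚ) = 1.6×10⁻⁴ × 7.5×10⁸ / (1024 × 3910) ≈ 0.029971 m

30 mm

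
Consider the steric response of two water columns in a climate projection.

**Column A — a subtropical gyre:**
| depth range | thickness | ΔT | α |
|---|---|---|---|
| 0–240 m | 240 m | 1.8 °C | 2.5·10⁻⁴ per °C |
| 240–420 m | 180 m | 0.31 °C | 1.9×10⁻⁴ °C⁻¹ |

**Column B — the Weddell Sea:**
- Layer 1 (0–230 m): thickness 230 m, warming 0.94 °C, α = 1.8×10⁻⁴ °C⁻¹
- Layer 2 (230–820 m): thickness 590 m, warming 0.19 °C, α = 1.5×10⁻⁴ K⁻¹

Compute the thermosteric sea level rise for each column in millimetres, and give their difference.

Δh_A ≈ 119 mm, Δh_B ≈ 55.7 mm; difference ≈ 62.9 mm

A Layer 1: 2.5×10⁻⁴ × 240 × 1.8 = 0.10800 m
A 1.9×10⁻⁴ × 180 × 0.31 = 0.010602 m
A total: 0.118602 m
B 0–230 m: 0.94 × 1.8×10⁻⁴ × 230 = 0.038916 m
B 590 × 1.5×10⁻⁴ × 0.19 = 0.016815 m
B total: 0.055731 m
Difference: 0.118602 − 0.055731 = 0.062871 m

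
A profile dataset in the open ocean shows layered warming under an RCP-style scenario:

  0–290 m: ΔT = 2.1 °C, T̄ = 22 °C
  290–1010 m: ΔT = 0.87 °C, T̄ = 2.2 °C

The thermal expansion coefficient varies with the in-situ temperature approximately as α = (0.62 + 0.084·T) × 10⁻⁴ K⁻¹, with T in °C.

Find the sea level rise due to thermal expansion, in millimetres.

Layer 1: α = (0.62 + 0.084×22)×10⁻⁴ = 2.468×10⁻⁴ K⁻¹
Layer 2: α = (0.62 + 0.084×2.2)×10⁻⁴ = 0.8048×10⁻⁴ K⁻¹
290 × 2.1 × 2.468×10⁻⁴ = 0.1503012 m
720 × 0.8048×10⁻⁴ × 0.87 = 0.050412672 m
Δh = 0.1503012 + 0.050412672 = 0.200713872 m

201 mm of thermosteric rise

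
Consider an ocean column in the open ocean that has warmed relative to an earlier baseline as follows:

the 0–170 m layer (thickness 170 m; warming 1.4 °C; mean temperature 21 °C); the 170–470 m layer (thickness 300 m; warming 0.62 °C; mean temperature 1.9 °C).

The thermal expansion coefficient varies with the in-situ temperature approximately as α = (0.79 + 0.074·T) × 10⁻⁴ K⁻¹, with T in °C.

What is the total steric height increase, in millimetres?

Δh ≈ 73.1 mm

Layer 1: α = (0.79 + 0.074×21)×10⁻⁴ = 2.344×10⁻⁴ K⁻¹
Layer 2: α = (0.79 + 0.074×1.9)×10⁻⁴ = 0.9306×10⁻⁴ K⁻¹
170 × 2.344×10⁻⁴ × 1.4 = 0.0557872 m
170–470 m: 0.9306×10⁻⁴ × 300 × 0.62 = 0.01730916 m
Δh = 0.0557872 + 0.01730916 = 0.07309636 m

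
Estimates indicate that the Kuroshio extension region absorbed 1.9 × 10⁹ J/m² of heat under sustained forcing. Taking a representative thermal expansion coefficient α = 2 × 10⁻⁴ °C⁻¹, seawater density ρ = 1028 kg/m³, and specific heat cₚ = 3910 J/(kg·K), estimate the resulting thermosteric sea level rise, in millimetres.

Δh = αQ/(ρcₚ) = 2×10⁻⁴ × 1.9×10⁹ / (1028 × 3910) ≈ 0.09454 m

about 94.5 mm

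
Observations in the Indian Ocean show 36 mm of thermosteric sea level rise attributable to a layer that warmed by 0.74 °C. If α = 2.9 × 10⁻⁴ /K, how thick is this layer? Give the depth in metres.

about 168 m

H = Δh/(αΔT) = 0.036 / (2.9×10⁻⁴ × 0.74) ≈ 167.8 m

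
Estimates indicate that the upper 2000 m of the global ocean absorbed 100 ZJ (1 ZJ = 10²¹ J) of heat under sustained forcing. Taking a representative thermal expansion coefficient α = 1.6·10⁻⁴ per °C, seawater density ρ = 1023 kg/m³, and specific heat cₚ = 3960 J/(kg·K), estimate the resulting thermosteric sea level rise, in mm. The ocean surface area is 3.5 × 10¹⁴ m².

Δh ≈ 11.3 mm

Per unit area: Q = 100×10²¹ / (3.5×10¹⁴) ≈ 2.857×10⁸ J/m²
Δh = αQ/(ρcₚ) = 1.6×10⁻⁴ × 2.857×10⁸ / (1023 × 3960) ≈ 0.011284 m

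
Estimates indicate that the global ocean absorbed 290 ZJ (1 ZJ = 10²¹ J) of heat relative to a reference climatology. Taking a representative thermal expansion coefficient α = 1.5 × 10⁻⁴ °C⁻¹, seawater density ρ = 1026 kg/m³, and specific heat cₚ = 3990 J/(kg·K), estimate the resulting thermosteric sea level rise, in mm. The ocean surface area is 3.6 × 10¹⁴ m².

Per unit area: Q = 290×10²¹ / (3.6×10¹⁴) ≈ 8.056×10⁸ J/m²
Δh = αQ/(ρcₚ) = 1.5×10⁻⁴ × 8.056×10⁸ / (1026 × 3990) ≈ 0.029518 m

Δh ≈ 29.5 mm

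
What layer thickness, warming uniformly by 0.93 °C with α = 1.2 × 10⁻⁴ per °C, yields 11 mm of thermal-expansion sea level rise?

H = Δh/(αΔT) = 0.011 / (1.2×10⁻⁴ × 0.93) ≈ 98.57 m

H ≈ 99 m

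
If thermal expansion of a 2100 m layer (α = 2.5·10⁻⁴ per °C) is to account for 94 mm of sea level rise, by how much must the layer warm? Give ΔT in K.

ΔT = Δh/(αH) = 0.094 / (2.5×10⁻⁴ × 2100) ≈ 0.1790 K

0.179 K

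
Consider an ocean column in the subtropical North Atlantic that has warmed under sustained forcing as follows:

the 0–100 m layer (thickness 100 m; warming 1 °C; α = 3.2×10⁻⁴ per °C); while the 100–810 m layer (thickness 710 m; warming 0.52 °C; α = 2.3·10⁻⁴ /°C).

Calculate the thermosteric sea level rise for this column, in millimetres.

about 120 mm

Layer 1: 1 × 3.2×10⁻⁴ × 100 = 0.03200 m
100–810 m: 710 × 0.52 × 2.3×10⁻⁴ = 0.084916 m
Δh = 0.03200 + 0.084916 = 0.116916 m ≈ 120 mm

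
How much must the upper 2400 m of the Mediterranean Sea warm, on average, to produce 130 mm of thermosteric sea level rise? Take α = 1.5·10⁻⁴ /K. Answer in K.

ΔT = Δh/(αH) = 0.13 / (1.5×10⁻⁴ × 2400) ≈ 0.3611 K

0.361 K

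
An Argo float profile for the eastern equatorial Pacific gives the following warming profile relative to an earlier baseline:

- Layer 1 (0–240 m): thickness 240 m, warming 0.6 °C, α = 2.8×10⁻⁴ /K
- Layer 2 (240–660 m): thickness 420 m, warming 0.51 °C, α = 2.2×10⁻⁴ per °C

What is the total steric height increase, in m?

0.0874 m

240 × 2.8×10⁻⁴ × 0.6 = 0.04032 m
0.51 × 2.2×10⁻⁴ × 420 = 0.047124 m
Δh = 0.04032 + 0.047124 = 0.087444 m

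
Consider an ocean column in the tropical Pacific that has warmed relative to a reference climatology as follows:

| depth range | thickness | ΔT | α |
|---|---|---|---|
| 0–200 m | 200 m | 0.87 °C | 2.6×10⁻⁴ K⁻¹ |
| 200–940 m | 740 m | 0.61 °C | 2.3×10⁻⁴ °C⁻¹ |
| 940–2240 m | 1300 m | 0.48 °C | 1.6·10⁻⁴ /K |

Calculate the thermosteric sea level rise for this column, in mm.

0–200 m: 0.87 × 200 × 2.6×10⁻⁴ = 0.04524 m
Layer 2: 2.3×10⁻⁴ × 740 × 0.61 = 0.103822 m
Layer 3: 1300 × 0.48 × 1.6×10⁻⁴ = 0.09984 m
Δh = 0.04524 + 0.103822 + 0.09984 = 0.248902 m ≈ 250 mm

250 mm of thermosteric rise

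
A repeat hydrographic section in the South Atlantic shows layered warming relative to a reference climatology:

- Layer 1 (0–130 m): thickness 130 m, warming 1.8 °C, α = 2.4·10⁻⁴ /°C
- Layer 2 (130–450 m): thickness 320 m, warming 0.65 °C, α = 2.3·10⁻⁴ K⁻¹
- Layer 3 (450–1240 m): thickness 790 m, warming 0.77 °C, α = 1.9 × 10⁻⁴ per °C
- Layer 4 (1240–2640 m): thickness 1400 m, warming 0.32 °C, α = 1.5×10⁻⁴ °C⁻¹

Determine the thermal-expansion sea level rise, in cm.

Layer 1: 1.8 × 2.4×10⁻⁴ × 130 = 0.05616 m
130–450 m: 320 × 0.65 × 2.3×10⁻⁴ = 0.04784 m
450–1240 m: 1.9×10⁻⁴ × 790 × 0.77 = 0.115577 m
1240–2640 m: 1400 × 1.5×10⁻⁴ × 0.32 = 0.06720 m
Δh = 0.05616 + 0.04784 + 0.115577 + 0.06720 = 0.286777 m ≈ 28.7 cm

about 28.7 cm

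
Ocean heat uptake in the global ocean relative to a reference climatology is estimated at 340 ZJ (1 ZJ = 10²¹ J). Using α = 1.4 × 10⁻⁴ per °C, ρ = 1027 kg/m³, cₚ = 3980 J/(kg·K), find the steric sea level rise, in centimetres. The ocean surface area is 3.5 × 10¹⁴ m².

3.3 cm of thermosteric rise

Per unit area: Q = 340×10²¹ / (3.5×10¹⁴) ≈ 9.714×10⁸ J/m²
Δh = αQ/(ρcₚ) = 1.4×10⁻⁴ × 9.714×10⁸ / (1027 × 3980) ≈ 0.033272 m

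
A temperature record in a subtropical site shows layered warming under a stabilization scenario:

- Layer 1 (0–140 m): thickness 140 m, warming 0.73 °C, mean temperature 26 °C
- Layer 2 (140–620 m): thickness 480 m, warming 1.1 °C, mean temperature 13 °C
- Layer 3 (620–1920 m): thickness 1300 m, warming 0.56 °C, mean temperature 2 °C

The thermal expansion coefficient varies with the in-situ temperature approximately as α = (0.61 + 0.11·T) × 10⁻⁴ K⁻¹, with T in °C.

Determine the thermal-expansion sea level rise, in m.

about 0.20 m

Layer 1: α = (0.61 + 0.11×26)×10⁻⁴ = 3.47×10⁻⁴ K⁻¹
Layer 2: α = (0.61 + 0.11×13)×10⁻⁴ = 2.04×10⁻⁴ K⁻¹
Layer 3: α = (0.61 + 0.11×2)×10⁻⁴ = 0.83×10⁻⁴ K⁻¹
0–140 m: 3.47×10⁻⁴ × 140 × 0.73 = 0.0354634 m
140–620 m: 480 × 1.1 × 2.04×10⁻⁴ = 0.107712 m
0.83×10⁻⁴ × 0.56 × 1300 = 0.060424 m
Δh = 0.0354634 + 0.107712 + 0.060424 = 0.2035994 m ≈ 0.20 m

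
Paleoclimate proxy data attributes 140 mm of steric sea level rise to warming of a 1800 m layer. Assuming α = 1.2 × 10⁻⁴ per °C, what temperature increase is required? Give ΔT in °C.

about 0.648 °C

ΔT = Δh/(αH) = 0.14 / (1.2×10⁻⁴ × 1800) ≈ 0.6481 °C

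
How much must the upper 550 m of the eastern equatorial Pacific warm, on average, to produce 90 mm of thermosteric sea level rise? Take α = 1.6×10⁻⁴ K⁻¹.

ΔT = Δh/(αH) = 0.09 / (1.6×10⁻⁴ × 550) ≈ 1.023 K

about 1.02 K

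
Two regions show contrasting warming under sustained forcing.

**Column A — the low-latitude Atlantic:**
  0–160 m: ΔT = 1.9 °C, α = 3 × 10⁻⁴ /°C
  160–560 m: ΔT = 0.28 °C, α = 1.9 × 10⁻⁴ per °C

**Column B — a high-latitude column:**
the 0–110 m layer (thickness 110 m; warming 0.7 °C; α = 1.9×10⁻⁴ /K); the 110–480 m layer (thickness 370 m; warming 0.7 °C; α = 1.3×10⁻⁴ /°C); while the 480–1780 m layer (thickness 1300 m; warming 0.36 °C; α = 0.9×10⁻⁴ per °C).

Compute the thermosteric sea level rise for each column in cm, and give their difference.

A Layer 1: 3×10⁻⁴ × 160 × 1.9 = 0.09120 m
A Layer 2: 400 × 0.28 × 1.9×10⁻⁴ = 0.02128 m
A total: 0.11248 m
B Layer 1: 110 × 0.7 × 1.9×10⁻⁴ = 0.01463 m
B 370 × 0.7 × 1.3×10⁻⁴ = 0.03367 m
B 480–1780 m: 0.9×10⁻⁴ × 0.36 × 1300 = 0.04212 m
B total: 0.09042 m
Difference: 0.11248 − 0.09042 = 0.02206 m

Δh_A ≈ 11.2 cm, Δh_B ≈ 9.04 cm; difference ≈ 2.21 cm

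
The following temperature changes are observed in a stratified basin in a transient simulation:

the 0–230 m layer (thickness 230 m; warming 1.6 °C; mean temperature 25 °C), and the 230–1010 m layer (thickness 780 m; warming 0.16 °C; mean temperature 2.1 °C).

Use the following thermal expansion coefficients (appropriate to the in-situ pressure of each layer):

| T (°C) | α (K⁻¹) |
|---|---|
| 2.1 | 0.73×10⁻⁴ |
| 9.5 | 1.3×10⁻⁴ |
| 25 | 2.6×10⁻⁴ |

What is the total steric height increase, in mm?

Layer 1 at 25 °C → α = 2.6×10⁻⁴ K⁻¹
Layer 2 at 2.1 °C → α = 0.73×10⁻⁴ K⁻¹
2.6×10⁻⁴ × 230 × 1.6 = 0.09568 m
Layer 2: 780 × 0.73×10⁻⁴ × 0.16 = 0.0091104 m
Δh = 0.09568 + 0.0091104 = 0.1047904 m

105 mm of thermosteric rise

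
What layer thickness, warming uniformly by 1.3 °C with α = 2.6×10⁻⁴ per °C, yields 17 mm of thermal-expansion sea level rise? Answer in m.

about 50 m

H = Δh/(αΔT) = 0.017 / (2.6×10⁻⁴ × 1.3) ≈ 50.30 m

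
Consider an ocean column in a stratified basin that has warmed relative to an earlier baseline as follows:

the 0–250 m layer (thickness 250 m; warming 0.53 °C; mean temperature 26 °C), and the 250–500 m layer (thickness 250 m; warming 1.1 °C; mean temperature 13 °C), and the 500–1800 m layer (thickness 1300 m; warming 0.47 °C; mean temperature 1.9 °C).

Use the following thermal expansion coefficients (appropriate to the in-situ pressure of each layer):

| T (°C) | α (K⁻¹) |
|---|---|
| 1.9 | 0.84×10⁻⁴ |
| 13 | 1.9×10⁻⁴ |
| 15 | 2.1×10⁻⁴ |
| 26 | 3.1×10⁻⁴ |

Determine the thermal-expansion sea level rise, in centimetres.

14.5 cm of thermosteric rise

Layer 1 at 26 °C → α = 3.1×10⁻⁴ K⁻¹
Layer 2 at 13 °C → α = 1.9×10⁻⁴ K⁻¹
Layer 3 at 1.9 °C → α = 0.84×10⁻⁴ K⁻¹
Layer 1: 3.1×10⁻⁴ × 0.53 × 250 = 0.041075 m
250 × 1.1 × 1.9×10⁻⁴ = 0.05225 m
500–1800 m: 1300 × 0.84×10⁻⁴ × 0.47 = 0.051324 m
Δh = 0.041075 + 0.05225 + 0.051324 = 0.144649 m ≈ 14.5 cm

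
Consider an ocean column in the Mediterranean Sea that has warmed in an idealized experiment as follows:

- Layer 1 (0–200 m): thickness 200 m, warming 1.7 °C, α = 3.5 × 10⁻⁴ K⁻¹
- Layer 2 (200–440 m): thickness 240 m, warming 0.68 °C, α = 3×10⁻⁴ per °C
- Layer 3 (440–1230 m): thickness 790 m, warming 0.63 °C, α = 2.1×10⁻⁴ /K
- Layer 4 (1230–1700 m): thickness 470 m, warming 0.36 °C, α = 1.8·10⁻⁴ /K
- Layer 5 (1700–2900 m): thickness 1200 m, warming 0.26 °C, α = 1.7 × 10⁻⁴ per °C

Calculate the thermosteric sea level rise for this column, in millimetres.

200 × 3.5×10⁻⁴ × 1.7 = 0.11900 m
Layer 2: 240 × 3×10⁻⁴ × 0.68 = 0.04896 m
440–1230 m: 2.1×10⁻⁴ × 0.63 × 790 = 0.104517 m
470 × 1.8×10⁻⁴ × 0.36 = 0.030456 m
1700–2900 m: 1.7×10⁻⁴ × 1200 × 0.26 = 0.05304 m
Δh = 0.11900 + 0.04896 + 0.104517 + 0.030456 + 0.05304 = 0.355973 m

356 mm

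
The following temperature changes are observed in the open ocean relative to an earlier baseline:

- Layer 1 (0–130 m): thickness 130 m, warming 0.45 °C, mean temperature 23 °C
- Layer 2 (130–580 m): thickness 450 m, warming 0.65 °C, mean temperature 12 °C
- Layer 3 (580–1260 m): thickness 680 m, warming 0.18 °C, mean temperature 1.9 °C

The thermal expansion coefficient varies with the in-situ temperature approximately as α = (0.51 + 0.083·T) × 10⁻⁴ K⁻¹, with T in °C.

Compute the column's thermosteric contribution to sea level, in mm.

66.4 mm of thermosteric rise

Layer 1: α = (0.51 + 0.083×23)×10⁻⁴ = 2.419×10⁻⁴ K⁻¹
Layer 2: α = (0.51 + 0.083×12)×10⁻⁴ = 1.506×10⁻⁴ K⁻¹
Layer 3: α = (0.51 + 0.083×1.9)×10⁻⁴ = 0.6677×10⁻⁴ K⁻¹
0–130 m: 2.419×10⁻⁴ × 0.45 × 130 = 0.01415115 m
130–580 m: 1.506×10⁻⁴ × 450 × 0.65 = 0.0440505 m
580–1260 m: 0.6677×10⁻⁴ × 680 × 0.18 = 0.008172648 m
Δh = 0.01415115 + 0.0440505 + 0.008172648 = 0.066374298 m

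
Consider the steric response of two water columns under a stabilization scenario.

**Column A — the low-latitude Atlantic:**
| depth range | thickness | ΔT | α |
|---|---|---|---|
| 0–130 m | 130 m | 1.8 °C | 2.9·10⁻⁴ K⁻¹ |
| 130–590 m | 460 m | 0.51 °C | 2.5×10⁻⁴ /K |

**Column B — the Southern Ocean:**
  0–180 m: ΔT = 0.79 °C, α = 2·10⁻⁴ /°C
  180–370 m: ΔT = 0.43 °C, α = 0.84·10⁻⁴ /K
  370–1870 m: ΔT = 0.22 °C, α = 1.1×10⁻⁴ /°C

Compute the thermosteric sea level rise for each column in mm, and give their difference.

Δh_A ≈ 130 mm, Δh_B ≈ 72 mm; difference ≈ 55 mm

A 2.9×10⁻⁴ × 130 × 1.8 = 0.06786 m
A 0.51 × 2.5×10⁻⁴ × 460 = 0.05865 m
A total: 0.12651 m
B Layer 1: 0.79 × 2×10⁻⁴ × 180 = 0.02844 m
B 180–370 m: 190 × 0.43 × 0.84×10⁻⁴ = 0.0068628 m
B 370–1870 m: 1.1×10⁻⁴ × 0.22 × 1500 = 0.03630 m
B total: 0.0716028 m
Difference: 0.12651 − 0.0716028 = 0.0549072 m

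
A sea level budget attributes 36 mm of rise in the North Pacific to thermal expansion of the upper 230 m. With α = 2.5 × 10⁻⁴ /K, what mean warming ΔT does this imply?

ΔT = Δh/(αH) = 0.036 / (2.5×10⁻⁴ × 230) ≈ 0.6261 °C

ΔT ≈ 0.626 °C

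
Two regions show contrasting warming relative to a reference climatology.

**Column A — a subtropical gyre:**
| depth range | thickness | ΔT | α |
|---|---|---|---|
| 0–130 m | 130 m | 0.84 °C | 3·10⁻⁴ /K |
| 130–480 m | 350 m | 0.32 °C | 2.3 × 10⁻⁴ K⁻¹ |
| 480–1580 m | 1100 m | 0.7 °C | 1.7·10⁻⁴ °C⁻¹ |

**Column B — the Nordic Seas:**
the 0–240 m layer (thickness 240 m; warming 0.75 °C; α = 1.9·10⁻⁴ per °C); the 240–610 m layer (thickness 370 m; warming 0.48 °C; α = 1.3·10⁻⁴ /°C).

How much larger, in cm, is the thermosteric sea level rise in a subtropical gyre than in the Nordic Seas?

A 0–130 m: 3×10⁻⁴ × 0.84 × 130 = 0.03276 m
A 130–480 m: 2.3×10⁻⁴ × 0.32 × 350 = 0.02576 m
A Layer 3: 0.7 × 1100 × 1.7×10⁻⁴ = 0.13090 m
A total: 0.18942 m
B 0–240 m: 240 × 1.9×10⁻⁴ × 0.75 = 0.03420 m
B 240–610 m: 370 × 0.48 × 1.3×10⁻⁴ = 0.023088 m
B total: 0.057288 m
Difference: 0.18942 − 0.057288 = 0.132132 m

13.2 cm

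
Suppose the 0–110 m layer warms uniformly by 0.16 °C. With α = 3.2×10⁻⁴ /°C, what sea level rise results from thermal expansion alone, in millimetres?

about 5.6 mm

Δh = αΔT·H = 3.2×10⁻⁴ × 0.16 × 110 = 0.005632 m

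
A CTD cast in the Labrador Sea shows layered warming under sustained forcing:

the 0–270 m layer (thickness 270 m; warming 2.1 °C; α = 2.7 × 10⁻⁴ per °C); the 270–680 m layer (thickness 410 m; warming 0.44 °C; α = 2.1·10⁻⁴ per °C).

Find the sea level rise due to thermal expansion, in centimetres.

Layer 1: 2.1 × 270 × 2.7×10⁻⁴ = 0.15309 m
2.1×10⁻⁴ × 410 × 0.44 = 0.037884 m
Δh = 0.15309 + 0.037884 = 0.190974 m

19.1 cm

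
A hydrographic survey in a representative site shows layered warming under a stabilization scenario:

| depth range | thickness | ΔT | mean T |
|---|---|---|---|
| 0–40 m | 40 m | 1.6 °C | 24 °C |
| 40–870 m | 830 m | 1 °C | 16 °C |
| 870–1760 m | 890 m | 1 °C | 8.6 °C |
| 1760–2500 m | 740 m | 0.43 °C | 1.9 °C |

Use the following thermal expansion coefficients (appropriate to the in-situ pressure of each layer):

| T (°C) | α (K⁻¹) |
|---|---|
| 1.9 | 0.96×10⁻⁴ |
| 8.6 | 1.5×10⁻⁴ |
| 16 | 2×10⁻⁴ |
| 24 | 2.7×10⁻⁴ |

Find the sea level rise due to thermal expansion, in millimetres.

Δh ≈ 350 mm

Layer 1 at 24 °C → α = 2.7×10⁻⁴ K⁻¹
Layer 2 at 16 °C → α = 2×10⁻⁴ K⁻¹
Layer 3 at 8.6 °C → α = 1.5×10⁻⁴ K⁻¹
Layer 4 at 1.9 °C → α = 0.96×10⁻⁴ K⁻¹
0–40 m: 2.7×10⁻⁴ × 1.6 × 40 = 0.01728 m
40–870 m: 830 × 1 × 2×10⁻⁴ = 0.16600 m
1.5×10⁻⁴ × 890 × 1 = 0.13350 m
740 × 0.43 × 0.96×10⁻⁴ = 0.0305472 m
Δh = 0.01728 + 0.16600 + 0.13350 + 0.0305472 = 0.3473272 m ≈ 350 mm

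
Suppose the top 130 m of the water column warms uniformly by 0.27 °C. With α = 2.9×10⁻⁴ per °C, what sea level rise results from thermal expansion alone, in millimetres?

Δh = αΔT·H = 2.9×10⁻⁴ × 0.27 × 130 = 0.010179 m

10 mm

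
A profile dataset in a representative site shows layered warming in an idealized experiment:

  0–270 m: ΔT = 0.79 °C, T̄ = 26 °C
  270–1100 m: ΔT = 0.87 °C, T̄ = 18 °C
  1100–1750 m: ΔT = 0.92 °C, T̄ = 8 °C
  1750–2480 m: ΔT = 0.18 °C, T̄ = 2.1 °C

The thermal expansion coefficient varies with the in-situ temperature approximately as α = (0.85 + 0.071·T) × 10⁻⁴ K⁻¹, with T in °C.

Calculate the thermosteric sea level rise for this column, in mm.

Layer 1: α = (0.85 + 0.071×26)×10⁻⁴ = 2.696×10⁻⁴ K⁻¹
Layer 2: α = (0.85 + 0.071×18)×10⁻⁴ = 2.128×10⁻⁴ K⁻¹
Layer 3: α = (0.85 + 0.071×8)×10⁻⁴ = 1.418×10⁻⁴ K⁻¹
Layer 4: α = (0.85 + 0.071×2.1)×10⁻⁴ = 0.9991×10⁻⁴ K⁻¹
Layer 1: 0.79 × 270 × 2.696×10⁻⁴ = 0.05750568 m
Layer 2: 0.87 × 2.128×10⁻⁴ × 830 = 0.15366288 m
1100–1750 m: 1.418×10⁻⁴ × 650 × 0.92 = 0.0847964 m
730 × 0.18 × 0.9991×10⁻⁴ = 0.013128174 m
Δh = 0.05750568 + 0.15366288 + 0.0847964 + 0.013128174 = 0.309093134 m

about 309 mm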